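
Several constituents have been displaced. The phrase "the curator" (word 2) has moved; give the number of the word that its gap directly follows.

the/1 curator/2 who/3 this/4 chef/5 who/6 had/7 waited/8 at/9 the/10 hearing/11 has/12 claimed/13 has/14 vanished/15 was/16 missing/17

13

The displaced element is "the curator" (word 2).
It is linked across 1 clause boundary (Ø).
It functions as the subject of "vanished", so the gap sits immediately after word 13 ("claimed").
Base order: This chef who had waited at the hearing has claimed the curator has vanished.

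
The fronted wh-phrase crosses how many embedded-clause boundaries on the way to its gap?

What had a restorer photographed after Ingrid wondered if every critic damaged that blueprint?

0

"what" originates inside the matrix clause — no clause boundary is crossed.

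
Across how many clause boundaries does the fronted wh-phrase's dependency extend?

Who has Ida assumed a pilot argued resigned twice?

2

"who" is extracted from the subject of "resigned".
Boundaries crossed, outermost first: [Ø], [Ø] — 2 in total.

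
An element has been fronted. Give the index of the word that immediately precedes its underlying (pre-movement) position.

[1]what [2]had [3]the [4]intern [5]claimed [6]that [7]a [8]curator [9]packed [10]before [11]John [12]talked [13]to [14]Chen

The displaced element is "what" (word 1).
It is linked across 1 clause boundary (that).
It functions as the direct object of "packed", so the gap sits immediately after word 9 ("packed").
Base order: The intern had claimed that a curator packed what before John talked to Chen.

9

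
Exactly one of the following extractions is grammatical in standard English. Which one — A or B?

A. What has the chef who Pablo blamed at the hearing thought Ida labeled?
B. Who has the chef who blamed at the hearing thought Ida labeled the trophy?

A

In B, the wh-phrase is extracted from inside a complex-NP island (relative clause) (introduced by "who"), which blocks movement.
In A, the extraction path crosses only that-complement boundaries, which are transparent.
So A is grammatical.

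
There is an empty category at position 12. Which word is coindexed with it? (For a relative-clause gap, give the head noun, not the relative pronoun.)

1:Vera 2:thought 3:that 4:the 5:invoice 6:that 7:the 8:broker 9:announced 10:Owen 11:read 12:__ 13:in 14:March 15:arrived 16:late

5

The gap at 12 is the object of "read", inside a relative clause.
The relative pronoun is "that" (word 6); it is bound by the head noun immediately before it.
Its filler is the head noun "invoice", at word 5.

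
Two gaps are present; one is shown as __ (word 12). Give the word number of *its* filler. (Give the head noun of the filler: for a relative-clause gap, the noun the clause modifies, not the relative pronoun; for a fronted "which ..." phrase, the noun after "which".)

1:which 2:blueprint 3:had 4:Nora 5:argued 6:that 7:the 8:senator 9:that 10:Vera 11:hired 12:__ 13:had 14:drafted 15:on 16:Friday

The marked gap is inside the relative clause, the direct object of "hired".
Its filler is the head noun "senator" (via "that"), at word 8.
(The other dependency links word 2 to a gap after word 14.)

8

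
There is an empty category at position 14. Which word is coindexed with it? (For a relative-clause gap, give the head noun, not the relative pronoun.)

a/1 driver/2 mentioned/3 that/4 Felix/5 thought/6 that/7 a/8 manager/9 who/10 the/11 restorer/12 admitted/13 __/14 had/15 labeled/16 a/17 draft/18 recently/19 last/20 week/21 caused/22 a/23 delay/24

The gap at 14 is the subject of "labeled", inside a relative clause.
The relative pronoun is "who" (word 10); it is bound by the head noun immediately before it.
Its filler is the head noun "manager", at word 9.

9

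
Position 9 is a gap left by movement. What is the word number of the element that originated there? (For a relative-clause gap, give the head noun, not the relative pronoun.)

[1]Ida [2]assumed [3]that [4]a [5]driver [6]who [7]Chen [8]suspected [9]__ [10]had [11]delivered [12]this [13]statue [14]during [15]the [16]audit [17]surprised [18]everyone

5

The gap at 9 is the subject of "delivered", inside a relative clause.
The relative pronoun is "who" (word 6); it is bound by the head noun immediately before it.
Its filler is the head noun "driver", at word 5.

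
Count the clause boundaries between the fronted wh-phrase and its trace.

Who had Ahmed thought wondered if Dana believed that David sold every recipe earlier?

"who" is extracted from the subject of "wondered".
Boundaries crossed, outermost first: [Ø] — 1 in total.

1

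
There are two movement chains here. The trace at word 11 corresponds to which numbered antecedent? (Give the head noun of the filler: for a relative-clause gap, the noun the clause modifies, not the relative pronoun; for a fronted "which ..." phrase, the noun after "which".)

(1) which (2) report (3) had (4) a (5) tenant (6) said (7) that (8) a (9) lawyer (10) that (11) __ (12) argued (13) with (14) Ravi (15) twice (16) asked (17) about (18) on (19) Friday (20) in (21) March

9

The marked gap is inside the relative clause, the subject of "argued".
Its filler is the head noun "lawyer" (via "that"), at word 9.
(The other dependency links word 2 to a gap after word 17.)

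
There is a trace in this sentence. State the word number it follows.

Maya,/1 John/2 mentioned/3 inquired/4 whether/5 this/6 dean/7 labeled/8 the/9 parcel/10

3

The displaced element is "Maya" (word 1).
It is linked across 1 clause boundary (Ø).
It functions as the subject of "inquired", so the gap sits immediately after word 3 ("mentioned").
Base order: John mentioned that Maya inquired whether this dean labeled the parcel.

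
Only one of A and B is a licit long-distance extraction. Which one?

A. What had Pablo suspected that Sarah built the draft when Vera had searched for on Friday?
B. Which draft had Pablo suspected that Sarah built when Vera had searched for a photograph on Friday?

B

In A, the wh-phrase is extracted from inside an adjunct island (introduced by "when"), which blocks movement.
In B, the extraction path crosses only that-complement boundaries, which are transparent.
So B is grammatical.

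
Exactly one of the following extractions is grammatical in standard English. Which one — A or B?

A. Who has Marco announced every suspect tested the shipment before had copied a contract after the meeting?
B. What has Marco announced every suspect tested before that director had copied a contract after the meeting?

In A, the wh-phrase is extracted from inside an adjunct island (introduced by "before"), which blocks movement.
In B, the extraction path crosses only that-complement boundaries, which are transparent.
So B is grammatical.

B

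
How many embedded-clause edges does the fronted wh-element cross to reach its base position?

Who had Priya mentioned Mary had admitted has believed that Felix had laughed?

2

"who" is extracted from the subject of "believed".
Boundaries crossed, outermost first: [Ø], [Ø] — 2 in total.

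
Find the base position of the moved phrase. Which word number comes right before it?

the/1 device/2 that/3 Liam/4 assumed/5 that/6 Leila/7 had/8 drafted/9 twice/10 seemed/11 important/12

The displaced element is "the device" (word 2).
It is linked across 1 clause boundary (that).
It functions as the direct object of "drafted", so the gap sits immediately after word 9 ("drafted").
Base order: Liam assumed that Leila had drafted the device twice.

9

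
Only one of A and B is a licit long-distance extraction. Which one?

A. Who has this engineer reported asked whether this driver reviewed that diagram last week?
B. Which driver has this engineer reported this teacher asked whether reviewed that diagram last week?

In B, the wh-phrase is extracted from inside a wh-island (introduced by "whether"), which blocks movement.
In A, the extraction path crosses only that-complement boundaries, which are transparent.
So A is grammatical.

A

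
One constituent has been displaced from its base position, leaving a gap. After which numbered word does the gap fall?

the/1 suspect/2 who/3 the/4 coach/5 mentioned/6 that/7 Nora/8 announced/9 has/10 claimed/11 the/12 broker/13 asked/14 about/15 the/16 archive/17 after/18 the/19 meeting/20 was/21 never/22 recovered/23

The displaced element is "the suspect" (word 2).
It is linked across 2 clause boundaries (that → Ø).
It functions as the subject of "claimed", so the gap sits immediately after word 9 ("announced").
Base order: The coach mentioned that Nora announced that the suspect has claimed the broker asked about the archive after the meeting.

9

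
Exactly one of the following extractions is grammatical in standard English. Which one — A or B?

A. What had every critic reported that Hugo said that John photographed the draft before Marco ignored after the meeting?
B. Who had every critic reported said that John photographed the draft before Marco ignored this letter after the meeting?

In A, the wh-phrase is extracted from inside an adjunct island (introduced by "before"), which blocks movement.
In B, the extraction path crosses only that-complement boundaries, which are transparent.
So B is grammatical.

B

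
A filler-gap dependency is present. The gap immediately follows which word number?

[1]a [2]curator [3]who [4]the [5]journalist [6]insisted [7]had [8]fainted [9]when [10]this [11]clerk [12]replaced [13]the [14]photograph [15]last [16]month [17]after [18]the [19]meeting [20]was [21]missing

6

The displaced element is "a curator" (word 2).
It is linked across 1 clause boundary (Ø).
It functions as the subject of "fainted", so the gap sits immediately after word 6 ("insisted").
Base order: The journalist insisted that a curator had fainted when this clerk replaced the photograph last month after the meeting.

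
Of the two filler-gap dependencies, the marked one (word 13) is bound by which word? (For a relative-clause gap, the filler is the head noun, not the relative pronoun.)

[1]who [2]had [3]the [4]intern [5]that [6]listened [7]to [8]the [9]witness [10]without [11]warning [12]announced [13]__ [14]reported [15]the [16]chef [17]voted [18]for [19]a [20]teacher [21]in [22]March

1

The marked gap is the subject of "reported".
Its filler is the fronted wh-phrase "who", at word 1.
(The other dependency links word 4 to a gap after word 5.)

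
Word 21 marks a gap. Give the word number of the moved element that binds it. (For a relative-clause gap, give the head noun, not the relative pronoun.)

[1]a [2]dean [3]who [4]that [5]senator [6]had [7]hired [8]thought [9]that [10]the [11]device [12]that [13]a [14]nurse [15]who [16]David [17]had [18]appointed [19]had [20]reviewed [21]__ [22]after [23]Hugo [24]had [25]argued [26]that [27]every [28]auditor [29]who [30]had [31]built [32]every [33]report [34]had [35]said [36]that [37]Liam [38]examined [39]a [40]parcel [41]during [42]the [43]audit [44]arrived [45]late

The gap at 21 is the object of "reviewed", inside a relative clause.
The relative pronoun is "that" (word 12); it is bound by the head noun immediately before it.
Its filler is the head noun "device", at word 11.

11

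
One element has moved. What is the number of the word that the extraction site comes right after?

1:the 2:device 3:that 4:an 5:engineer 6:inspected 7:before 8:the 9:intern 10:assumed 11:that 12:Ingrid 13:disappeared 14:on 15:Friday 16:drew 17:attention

6

The displaced element is "the device" (word 2).
It functions as the direct object of "inspected", so the gap sits immediately after word 6 ("inspected").
Base order: An engineer inspected the device before the intern assumed that Ingrid disappeared on Friday.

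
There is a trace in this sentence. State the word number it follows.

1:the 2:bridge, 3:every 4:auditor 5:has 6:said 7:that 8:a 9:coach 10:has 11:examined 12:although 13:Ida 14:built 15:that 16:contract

11

The displaced element is "the bridge" (word 2).
It is linked across 1 clause boundary (that).
It functions as the direct object of "examined", so the gap sits immediately after word 11 ("examined").
Base order: Every auditor has said that a coach has examined the bridge although Ida built that contract.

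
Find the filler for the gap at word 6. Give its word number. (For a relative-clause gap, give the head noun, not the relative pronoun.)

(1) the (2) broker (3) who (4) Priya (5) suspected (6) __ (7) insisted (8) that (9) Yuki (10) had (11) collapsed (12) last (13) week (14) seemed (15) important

2

The gap at 6 is the subject of "insisted", inside a relative clause.
The relative pronoun is "who" (word 3); it is bound by the head noun immediately before it.
Its filler is the head noun "broker", at word 2.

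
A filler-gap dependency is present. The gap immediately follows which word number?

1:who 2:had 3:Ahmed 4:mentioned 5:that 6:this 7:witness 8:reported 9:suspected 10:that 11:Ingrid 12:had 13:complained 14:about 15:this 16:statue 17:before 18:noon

The displaced element is "who" (word 1).
It is linked across 2 clause boundaries (that → Ø).
It functions as the subject of "suspected", so the gap sits immediately after word 8 ("reported").
Base order: Ahmed had mentioned that this witness reported that who suspected that Ingrid had complained about this statue before noon.

8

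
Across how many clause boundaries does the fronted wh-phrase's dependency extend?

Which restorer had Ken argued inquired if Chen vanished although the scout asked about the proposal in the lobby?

1

"which restorer" is extracted from the subject of "inquired".
Boundaries crossed, outermost first: [Ø] — 1 in total.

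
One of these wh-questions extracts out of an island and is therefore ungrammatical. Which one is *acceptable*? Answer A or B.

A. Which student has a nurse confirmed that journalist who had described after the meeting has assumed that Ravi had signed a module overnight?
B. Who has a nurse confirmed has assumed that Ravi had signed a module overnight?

In A, the wh-phrase is extracted from inside a complex-NP island (relative clause) (introduced by "who"), which blocks movement.
In B, the extraction path crosses only that-complement boundaries, which are transparent.
So B is grammatical.

B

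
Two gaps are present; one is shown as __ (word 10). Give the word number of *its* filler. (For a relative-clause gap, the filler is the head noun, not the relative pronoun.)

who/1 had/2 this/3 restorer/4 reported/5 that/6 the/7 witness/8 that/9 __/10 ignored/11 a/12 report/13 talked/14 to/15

The marked gap is inside the relative clause, the subject of "ignored".
Its filler is the head noun "witness" (via "that"), at word 8.
(The other dependency links word 1 to a gap after word 15.)

8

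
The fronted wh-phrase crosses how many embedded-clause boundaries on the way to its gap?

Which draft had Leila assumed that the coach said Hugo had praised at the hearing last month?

2

"which draft" is extracted from the object of "praised".
Boundaries crossed, outermost first: [that], [Ø] — 2 in total.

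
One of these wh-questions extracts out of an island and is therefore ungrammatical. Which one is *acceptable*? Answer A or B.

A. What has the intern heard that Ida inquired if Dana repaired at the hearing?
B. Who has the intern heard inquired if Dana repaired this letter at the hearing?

In A, the wh-phrase is extracted from inside a wh-island (introduced by "if"), which blocks movement.
In B, the extraction path crosses only that-complement boundaries, which are transparent.
So B is grammatical.

B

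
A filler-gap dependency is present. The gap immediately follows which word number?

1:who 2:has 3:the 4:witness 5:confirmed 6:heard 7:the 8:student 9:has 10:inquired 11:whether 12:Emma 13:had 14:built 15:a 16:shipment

The displaced element is "who" (word 1).
It is linked across 1 clause boundary (Ø).
It functions as the subject of "heard", so the gap sits immediately after word 5 ("confirmed").
Base order: The witness has confirmed that who heard the student has inquired whether Emma had built a shipment.

5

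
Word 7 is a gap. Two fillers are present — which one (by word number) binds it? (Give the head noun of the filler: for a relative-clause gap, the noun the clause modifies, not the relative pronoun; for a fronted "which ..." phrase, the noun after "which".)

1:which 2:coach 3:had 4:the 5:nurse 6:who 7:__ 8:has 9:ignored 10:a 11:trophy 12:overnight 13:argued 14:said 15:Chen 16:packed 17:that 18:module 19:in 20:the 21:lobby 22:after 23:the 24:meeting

5

The marked gap is inside the relative clause, the subject of "ignored".
Its filler is the head noun "nurse" (via "who"), at word 5.
(The other dependency links word 2 to a gap after word 13.)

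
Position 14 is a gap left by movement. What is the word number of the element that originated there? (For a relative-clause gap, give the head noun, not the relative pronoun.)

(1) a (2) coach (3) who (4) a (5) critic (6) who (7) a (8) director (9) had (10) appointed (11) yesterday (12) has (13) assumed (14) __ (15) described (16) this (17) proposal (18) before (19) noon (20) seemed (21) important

2

The gap at 14 is the subject of "described", inside a relative clause.
The relative pronoun is "who" (word 3); it is bound by the head noun immediately before it.
Its filler is the head noun "coach", at word 2.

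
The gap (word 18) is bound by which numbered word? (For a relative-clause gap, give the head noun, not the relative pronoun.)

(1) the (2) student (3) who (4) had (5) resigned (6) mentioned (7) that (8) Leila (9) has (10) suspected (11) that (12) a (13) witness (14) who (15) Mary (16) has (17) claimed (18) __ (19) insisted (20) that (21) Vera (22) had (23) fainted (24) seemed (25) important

The gap at 18 is the subject of "insisted", inside a relative clause.
The relative pronoun is "who" (word 14); it is bound by the head noun immediately before it.
Its filler is the head noun "witness", at word 13.

13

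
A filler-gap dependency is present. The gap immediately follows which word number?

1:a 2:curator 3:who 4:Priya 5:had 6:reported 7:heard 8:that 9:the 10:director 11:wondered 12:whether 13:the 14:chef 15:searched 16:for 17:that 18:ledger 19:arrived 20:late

6

The displaced element is "a curator" (word 2).
It is linked across 1 clause boundary (Ø).
It functions as the subject of "heard", so the gap sits immediately after word 6 ("reported").
Base order: Priya had reported that a curator heard that the director wondered whether the chef searched for that ledger.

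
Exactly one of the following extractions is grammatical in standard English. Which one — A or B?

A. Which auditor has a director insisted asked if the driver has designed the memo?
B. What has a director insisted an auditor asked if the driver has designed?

A

In B, the wh-phrase is extracted from inside a wh-island (introduced by "if"), which blocks movement.
In A, the extraction path crosses only that-complement boundaries, which are transparent.
So A is grammatical.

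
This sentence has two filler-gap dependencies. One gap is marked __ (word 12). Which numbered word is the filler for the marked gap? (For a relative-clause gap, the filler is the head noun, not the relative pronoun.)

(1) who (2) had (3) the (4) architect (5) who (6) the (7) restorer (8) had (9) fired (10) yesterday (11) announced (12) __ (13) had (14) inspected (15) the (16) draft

1

The marked gap is the subject of "inspected".
Its filler is the fronted wh-phrase "who", at word 1.
(The other dependency links word 4 to a gap after word 9.)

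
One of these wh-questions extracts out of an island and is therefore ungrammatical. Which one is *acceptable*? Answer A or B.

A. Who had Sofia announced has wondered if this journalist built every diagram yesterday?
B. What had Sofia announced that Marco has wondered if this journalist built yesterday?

A

In B, the wh-phrase is extracted from inside a wh-island (introduced by "if"), which blocks movement.
In A, the extraction path crosses only that-complement boundaries, which are transparent.
So A is grammatical.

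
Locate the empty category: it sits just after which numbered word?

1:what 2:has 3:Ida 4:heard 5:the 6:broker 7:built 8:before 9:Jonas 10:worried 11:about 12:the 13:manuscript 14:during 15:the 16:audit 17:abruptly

7

The displaced element is "what" (word 1).
It is linked across 1 clause boundary (Ø).
It functions as the direct object of "built", so the gap sits immediately after word 7 ("built").
Base order: Ida has heard the broker built what before Jonas worried about the manuscript during the audit abruptly.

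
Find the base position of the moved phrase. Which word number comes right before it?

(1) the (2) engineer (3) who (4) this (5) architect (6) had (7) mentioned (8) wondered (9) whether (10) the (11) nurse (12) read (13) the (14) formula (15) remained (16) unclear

The displaced element is "the engineer" (word 2).
It is linked across 1 clause boundary (Ø).
It functions as the subject of "wondered", so the gap sits immediately after word 7 ("mentioned").
Base order: This architect had mentioned the engineer wondered whether the nurse read the formula.

7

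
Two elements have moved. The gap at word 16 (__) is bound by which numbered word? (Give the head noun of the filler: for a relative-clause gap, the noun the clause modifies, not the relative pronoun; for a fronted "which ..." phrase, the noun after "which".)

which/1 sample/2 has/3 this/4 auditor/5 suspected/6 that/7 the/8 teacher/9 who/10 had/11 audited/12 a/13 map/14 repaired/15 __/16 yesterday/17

The marked gap is the direct object of "repaired".
Its filler is the fronted wh-phrase "which sample", at word 2.
(The other dependency links word 9 to a gap after word 10.)

2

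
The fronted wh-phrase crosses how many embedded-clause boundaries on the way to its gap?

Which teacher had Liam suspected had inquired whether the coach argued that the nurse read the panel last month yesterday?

1

"which teacher" is extracted from the subject of "inquired".
Boundaries crossed, outermost first: [Ø] — 1 in total.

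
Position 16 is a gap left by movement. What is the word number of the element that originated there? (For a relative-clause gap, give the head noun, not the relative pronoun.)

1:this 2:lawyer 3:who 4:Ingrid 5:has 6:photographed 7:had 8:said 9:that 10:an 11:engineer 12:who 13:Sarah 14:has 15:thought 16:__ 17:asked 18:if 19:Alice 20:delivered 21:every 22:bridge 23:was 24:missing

The gap at 16 is the subject of "asked", inside a relative clause.
The relative pronoun is "who" (word 12); it is bound by the head noun immediately before it.
Its filler is the head noun "engineer", at word 11.

11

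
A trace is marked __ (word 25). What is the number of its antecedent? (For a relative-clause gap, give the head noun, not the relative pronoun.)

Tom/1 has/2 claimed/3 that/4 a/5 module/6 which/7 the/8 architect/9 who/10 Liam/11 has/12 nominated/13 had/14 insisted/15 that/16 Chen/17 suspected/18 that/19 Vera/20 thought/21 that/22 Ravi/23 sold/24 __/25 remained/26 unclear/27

The gap at 25 is the object of "sold", inside a relative clause.
The relative pronoun is "which" (word 7); it is bound by the head noun immediately before it.
Its filler is the head noun "module", at word 6.

6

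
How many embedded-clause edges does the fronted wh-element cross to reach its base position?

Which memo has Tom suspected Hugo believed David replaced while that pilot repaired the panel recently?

2

"which memo" is extracted from the object of "replaced".
Boundaries crossed, outermost first: [Ø], [Ø] — 2 in total.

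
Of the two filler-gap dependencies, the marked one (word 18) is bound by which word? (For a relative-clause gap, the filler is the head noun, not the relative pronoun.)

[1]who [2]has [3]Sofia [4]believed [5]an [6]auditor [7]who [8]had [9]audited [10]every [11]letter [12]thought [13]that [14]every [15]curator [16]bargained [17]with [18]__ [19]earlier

The marked gap is the object of the preposition "with" of "bargained".
Its filler is the fronted wh-phrase "who", at word 1.
(The other dependency links word 6 to a gap after word 7.)

1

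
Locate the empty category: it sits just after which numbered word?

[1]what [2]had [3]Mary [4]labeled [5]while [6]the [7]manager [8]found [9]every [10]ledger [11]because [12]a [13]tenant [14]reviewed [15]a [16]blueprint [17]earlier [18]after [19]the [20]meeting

4

The displaced element is "what" (word 1).
It functions as the direct object of "labeled", so the gap sits immediately after word 4 ("labeled").
Base order: Mary had labeled what while the manager found every ledger because a tenant reviewed a blueprint earlier after the meeting.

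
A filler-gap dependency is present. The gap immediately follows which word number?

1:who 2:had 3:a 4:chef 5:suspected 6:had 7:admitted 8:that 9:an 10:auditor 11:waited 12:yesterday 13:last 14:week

The displaced element is "who" (word 1).
It is linked across 1 clause boundary (Ø).
It functions as the subject of "admitted", so the gap sits immediately after word 5 ("suspected").
Base order: A chef had suspected that who had admitted that an auditor waited yesterday last week.

5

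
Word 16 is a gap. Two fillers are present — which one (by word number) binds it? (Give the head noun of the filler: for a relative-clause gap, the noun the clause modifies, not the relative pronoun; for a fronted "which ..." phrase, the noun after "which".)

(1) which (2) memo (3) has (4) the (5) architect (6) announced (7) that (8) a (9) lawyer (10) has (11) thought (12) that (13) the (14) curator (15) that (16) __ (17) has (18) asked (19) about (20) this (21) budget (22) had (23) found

The marked gap is inside the relative clause, the subject of "asked".
Its filler is the head noun "curator" (via "that"), at word 14.
(The other dependency links word 2 to a gap after word 23.)

14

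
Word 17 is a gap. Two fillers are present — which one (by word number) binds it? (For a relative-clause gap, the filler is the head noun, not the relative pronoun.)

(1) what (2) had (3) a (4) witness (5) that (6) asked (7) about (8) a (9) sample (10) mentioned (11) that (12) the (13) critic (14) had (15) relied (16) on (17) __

The marked gap is the object of the preposition "on" of "relied".
Its filler is the fronted wh-phrase "what", at word 1.
(The other dependency links word 4 to a gap after word 5.)

1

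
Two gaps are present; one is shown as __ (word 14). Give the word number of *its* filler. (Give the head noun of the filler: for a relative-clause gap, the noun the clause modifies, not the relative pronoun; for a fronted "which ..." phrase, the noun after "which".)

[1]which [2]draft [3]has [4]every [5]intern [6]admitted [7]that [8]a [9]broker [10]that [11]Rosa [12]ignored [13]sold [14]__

The marked gap is the direct object of "sold".
Its filler is the fronted wh-phrase "which draft", at word 2.
(The other dependency links word 9 to a gap after word 12.)

2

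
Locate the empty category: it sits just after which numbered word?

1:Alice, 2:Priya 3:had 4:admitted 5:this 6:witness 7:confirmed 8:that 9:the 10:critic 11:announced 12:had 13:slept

11

The displaced element is "Alice" (word 1).
It is linked across 3 clause boundaries (Ø → that → Ø).
It functions as the subject of "slept", so the gap sits immediately after word 11 ("announced").
Base order: Priya had admitted this witness confirmed that the critic announced that Alice had slept.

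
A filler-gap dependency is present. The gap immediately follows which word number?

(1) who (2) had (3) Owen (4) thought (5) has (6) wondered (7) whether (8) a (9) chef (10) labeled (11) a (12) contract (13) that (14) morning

4

The displaced element is "who" (word 1).
It is linked across 1 clause boundary (Ø).
It functions as the subject of "wondered", so the gap sits immediately after word 4 ("thought").
Base order: Owen had thought that who has wondered whether a chef labeled a contract that morning.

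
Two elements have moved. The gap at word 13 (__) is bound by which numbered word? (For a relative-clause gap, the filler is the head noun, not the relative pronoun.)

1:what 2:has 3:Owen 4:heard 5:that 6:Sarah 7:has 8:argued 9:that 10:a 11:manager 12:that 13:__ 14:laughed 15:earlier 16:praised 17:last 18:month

11

The marked gap is inside the relative clause, the subject of "laughed".
Its filler is the head noun "manager" (via "that"), at word 11.
(The other dependency links word 1 to a gap after word 16.)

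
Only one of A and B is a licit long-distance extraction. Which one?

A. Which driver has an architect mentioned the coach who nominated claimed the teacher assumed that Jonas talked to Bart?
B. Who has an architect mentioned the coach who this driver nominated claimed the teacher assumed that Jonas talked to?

In A, the wh-phrase is extracted from inside a complex-NP island (relative clause) (introduced by "who"), which blocks movement.
In B, the extraction path crosses only that-complement boundaries, which are transparent.
So B is grammatical.

B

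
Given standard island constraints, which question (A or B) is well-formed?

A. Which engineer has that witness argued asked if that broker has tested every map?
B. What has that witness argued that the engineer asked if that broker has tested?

A

In B, the wh-phrase is extracted from inside a wh-island (introduced by "if"), which blocks movement.
In A, the extraction path crosses only that-complement boundaries, which are transparent.
So A is grammatical.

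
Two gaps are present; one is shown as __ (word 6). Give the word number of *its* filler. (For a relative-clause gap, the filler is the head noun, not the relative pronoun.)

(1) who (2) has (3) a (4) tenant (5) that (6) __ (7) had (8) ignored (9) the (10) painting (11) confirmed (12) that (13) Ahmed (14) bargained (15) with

The marked gap is inside the relative clause, the subject of "ignored".
Its filler is the head noun "tenant" (via "that"), at word 4.
(The other dependency links word 1 to a gap after word 15.)

4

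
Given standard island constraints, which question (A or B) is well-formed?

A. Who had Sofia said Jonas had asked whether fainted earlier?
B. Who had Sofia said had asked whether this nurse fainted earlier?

In A, the wh-phrase is extracted from inside a wh-island (introduced by "whether"), which blocks movement.
In B, the extraction path crosses only that-complement boundaries, which are transparent.
So B is grammatical.

B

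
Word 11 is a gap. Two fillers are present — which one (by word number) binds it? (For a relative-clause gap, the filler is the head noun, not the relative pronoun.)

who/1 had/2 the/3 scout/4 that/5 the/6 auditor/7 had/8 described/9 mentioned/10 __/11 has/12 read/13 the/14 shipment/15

The marked gap is the subject of "read".
Its filler is the fronted wh-phrase "who", at word 1.
(The other dependency links word 4 to a gap after word 9.)

1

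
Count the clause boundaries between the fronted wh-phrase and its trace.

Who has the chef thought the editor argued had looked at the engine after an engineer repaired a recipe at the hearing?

2

"who" is extracted from the subject of "looked".
Boundaries crossed, outermost first: [Ø], [Ø] — 2 in total.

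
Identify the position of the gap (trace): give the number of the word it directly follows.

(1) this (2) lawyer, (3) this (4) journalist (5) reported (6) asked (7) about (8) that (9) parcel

5

The displaced element is "this lawyer" (word 2).
It is linked across 1 clause boundary (Ø).
It functions as the subject of "asked", so the gap sits immediately after word 5 ("reported").
Base order: This journalist reported that this lawyer asked about that parcel.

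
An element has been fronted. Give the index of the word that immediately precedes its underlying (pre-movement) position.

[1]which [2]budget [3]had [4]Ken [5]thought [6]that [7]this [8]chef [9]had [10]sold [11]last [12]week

The displaced element is "which budget" (word 2).
It is linked across 1 clause boundary (that).
It functions as the direct object of "sold", so the gap sits immediately after word 10 ("sold").
Base order: Ken had thought that this chef had sold which budget last week.

10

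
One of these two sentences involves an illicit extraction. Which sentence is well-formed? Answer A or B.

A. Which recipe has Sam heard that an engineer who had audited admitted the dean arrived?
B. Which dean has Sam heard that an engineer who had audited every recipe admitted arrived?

B

In A, the wh-phrase is extracted from inside a complex-NP island (relative clause) (introduced by "who"), which blocks movement.
In B, the extraction path crosses only that-complement boundaries, which are transparent.
So B is grammatical.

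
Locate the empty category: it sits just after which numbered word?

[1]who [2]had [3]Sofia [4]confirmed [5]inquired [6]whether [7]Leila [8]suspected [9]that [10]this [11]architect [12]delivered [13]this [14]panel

The displaced element is "who" (word 1).
It is linked across 1 clause boundary (Ø).
It functions as the subject of "inquired", so the gap sits immediately after word 4 ("confirmed").
Base order: Sofia had confirmed that who inquired whether Leila suspected that this architect delivered this panel.

4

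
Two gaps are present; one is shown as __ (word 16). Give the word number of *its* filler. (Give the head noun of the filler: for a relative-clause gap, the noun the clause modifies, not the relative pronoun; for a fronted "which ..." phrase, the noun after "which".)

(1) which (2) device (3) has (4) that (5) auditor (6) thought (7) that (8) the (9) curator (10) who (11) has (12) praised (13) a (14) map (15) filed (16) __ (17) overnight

The marked gap is the direct object of "filed".
Its filler is the fronted wh-phrase "which device", at word 2.
(The other dependency links word 9 to a gap after word 10.)

2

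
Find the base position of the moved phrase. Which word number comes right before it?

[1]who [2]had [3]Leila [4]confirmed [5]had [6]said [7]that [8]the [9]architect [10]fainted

The displaced element is "who" (word 1).
It is linked across 1 clause boundary (Ø).
It functions as the subject of "said", so the gap sits immediately after word 4 ("confirmed").
Base order: Leila had confirmed that who had said that the architect fainted.

4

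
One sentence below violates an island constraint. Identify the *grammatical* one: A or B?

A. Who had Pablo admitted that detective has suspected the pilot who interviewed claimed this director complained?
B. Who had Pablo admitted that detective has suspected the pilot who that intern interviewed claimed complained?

B

In A, the wh-phrase is extracted from inside a complex-NP island (relative clause) (introduced by "who"), which blocks movement.
In B, the extraction path crosses only that-complement boundaries, which are transparent.
So B is grammatical.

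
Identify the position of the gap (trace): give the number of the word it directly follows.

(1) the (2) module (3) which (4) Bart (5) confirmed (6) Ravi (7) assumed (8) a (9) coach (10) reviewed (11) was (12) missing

The displaced element is "the module" (word 2).
It is linked across 2 clause boundaries (Ø → Ø).
It functions as the direct object of "reviewed", so the gap sits immediately after word 10 ("reviewed").
Base order: Bart confirmed Ravi assumed a coach reviewed the module.

10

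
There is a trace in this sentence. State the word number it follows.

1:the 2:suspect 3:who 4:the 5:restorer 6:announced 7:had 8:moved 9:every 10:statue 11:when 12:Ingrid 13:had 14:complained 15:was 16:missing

6

The displaced element is "the suspect" (word 2).
It is linked across 1 clause boundary (Ø).
It functions as the subject of "moved", so the gap sits immediately after word 6 ("announced").
Base order: The restorer announced that the suspect had moved every statue when Ingrid had complained.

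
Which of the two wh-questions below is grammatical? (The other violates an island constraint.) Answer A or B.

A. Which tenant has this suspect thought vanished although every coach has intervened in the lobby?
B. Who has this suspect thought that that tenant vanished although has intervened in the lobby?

In B, the wh-phrase is extracted from inside an adjunct island (introduced by "although"), which blocks movement.
In A, the extraction path crosses only that-complement boundaries, which are transparent.
So A is grammatical.

A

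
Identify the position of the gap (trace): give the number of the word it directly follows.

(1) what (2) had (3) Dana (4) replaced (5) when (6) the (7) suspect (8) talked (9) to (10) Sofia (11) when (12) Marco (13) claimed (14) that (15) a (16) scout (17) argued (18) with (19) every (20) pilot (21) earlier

4

The displaced element is "what" (word 1).
It functions as the direct object of "replaced", so the gap sits immediately after word 4 ("replaced").
Base order: Dana had replaced what when the suspect talked to Sofia when Marco claimed that a scout argued with every pilot earlier.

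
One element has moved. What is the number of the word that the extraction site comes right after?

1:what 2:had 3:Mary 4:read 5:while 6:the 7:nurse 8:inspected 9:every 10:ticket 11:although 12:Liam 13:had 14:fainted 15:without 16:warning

4

The displaced element is "what" (word 1).
It functions as the direct object of "read", so the gap sits immediately after word 4 ("read").
Base order: Mary had read what while the nurse inspected every ticket although Liam had fainted without warning.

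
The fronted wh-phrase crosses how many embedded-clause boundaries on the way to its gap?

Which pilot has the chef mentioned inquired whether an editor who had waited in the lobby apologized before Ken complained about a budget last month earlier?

1

"which pilot" is extracted from the subject of "inquired".
Boundaries crossed, outermost first: [Ø] — 1 in total.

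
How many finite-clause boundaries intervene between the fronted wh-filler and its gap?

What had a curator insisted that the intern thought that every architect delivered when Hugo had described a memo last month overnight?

"what" is extracted from the object of "delivered".
Boundaries crossed, outermost first: [that], [that] — 2 in total.

2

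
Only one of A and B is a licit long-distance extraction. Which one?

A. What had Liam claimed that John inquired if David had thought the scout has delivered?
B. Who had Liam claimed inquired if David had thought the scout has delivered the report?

In A, the wh-phrase is extracted from inside a wh-island (introduced by "if"), which blocks movement.
In B, the extraction path crosses only that-complement boundaries, which are transparent.
So B is grammatical.

B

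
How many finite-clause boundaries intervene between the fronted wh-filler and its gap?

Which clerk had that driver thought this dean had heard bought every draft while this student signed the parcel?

"which clerk" is extracted from the subject of "bought".
Boundaries crossed, outermost first: [Ø], [Ø] — 2 in total.

2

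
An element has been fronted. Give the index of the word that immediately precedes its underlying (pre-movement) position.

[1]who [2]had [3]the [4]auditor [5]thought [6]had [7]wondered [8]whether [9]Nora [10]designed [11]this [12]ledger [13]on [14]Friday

5

The displaced element is "who" (word 1).
It is linked across 1 clause boundary (Ø).
It functions as the subject of "wondered", so the gap sits immediately after word 5 ("thought").
Base order: The auditor had thought who had wondered whether Nora designed this ledger on Friday.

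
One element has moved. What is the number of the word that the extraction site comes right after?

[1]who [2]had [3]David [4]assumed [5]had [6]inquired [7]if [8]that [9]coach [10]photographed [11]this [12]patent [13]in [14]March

The displaced element is "who" (word 1).
It is linked across 1 clause boundary (Ø).
It functions as the subject of "inquired", so the gap sits immediately after word 4 ("assumed").
Base order: David had assumed who had inquired if that coach photographed this patent in March.

4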